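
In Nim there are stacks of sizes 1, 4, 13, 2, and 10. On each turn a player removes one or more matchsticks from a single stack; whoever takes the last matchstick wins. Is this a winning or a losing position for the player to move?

Losing position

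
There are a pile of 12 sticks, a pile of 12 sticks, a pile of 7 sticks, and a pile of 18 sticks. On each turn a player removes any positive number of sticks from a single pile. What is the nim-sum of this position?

21

Compute the nim-sum pairwise:
12 XOR 12 = 0
0 XOR 7 = 7
7 XOR 18 = 21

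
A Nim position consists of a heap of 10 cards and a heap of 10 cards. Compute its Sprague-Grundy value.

0

Nim-sum: 10 ⊕ 10 = 0.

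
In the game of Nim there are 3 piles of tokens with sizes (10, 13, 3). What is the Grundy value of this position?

4

Nim-sum: 10 ⊕ 13 ⊕ 3 = 4.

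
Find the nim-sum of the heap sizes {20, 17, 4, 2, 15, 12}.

0

Nim-sum: 20 ⊕ 17 ⊕ 4 ⊕ 2 ⊕ 15 ⊕ 12 = 0.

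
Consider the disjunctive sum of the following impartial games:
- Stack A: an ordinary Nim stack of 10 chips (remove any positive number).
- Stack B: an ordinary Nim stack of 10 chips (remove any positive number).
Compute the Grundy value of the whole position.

Stack A is a plain Nim stack of size 10, so its Grundy value is 10.
Stack B is a plain Nim stack of size 10, so its Grundy value is 10.
The value of a disjunctive sum is the nim-sum of the parts.
Combined value = 10 ⊕ 10 = 0.

0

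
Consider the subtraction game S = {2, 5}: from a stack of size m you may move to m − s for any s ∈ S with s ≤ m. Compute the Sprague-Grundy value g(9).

1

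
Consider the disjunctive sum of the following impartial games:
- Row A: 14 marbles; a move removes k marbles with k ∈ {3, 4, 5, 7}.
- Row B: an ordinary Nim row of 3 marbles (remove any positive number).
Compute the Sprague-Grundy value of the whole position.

Build the Grundy sequence for row A with g(k) = mex{g(k−s) : s ∈ {3, 4, 5, 7}, s ≤ k}:
k:     0  1  2  3  4  5  6  7  8  9 10 11 12 13 14
g(k):  0  0  0  1  1  1  2  2  2  3  0  0  0  1  1
So g(14) = 1.
Row B is a plain Nim row of size 3, so its Grundy value is 3.
The value of a disjunctive sum is the nim-sum of the parts.
Combined value = 1 XOR 3 = 2.

2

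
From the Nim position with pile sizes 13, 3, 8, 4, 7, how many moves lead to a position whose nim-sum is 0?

3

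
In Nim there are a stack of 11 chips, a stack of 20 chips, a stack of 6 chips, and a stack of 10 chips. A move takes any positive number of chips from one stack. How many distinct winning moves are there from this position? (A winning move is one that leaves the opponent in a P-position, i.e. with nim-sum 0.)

1

Compute the nim-sum pairwise:
11 XOR 20 = 31
31 XOR 6 = 25
25 XOR 10 = 19
The overall nim-sum is X = 19. A stack of size p has a winning move iff p XOR X < p (reduce it to p XOR X).
  11: 11 XOR 19 = 24 ≥ 11 — no move.
  20: 20 XOR 19 = 7 < 20 — winning move (to 7).
  6: 6 XOR 19 = 21 ≥ 6 — no move.
  10: 10 XOR 19 = 25 ≥ 10 — no move.
That gives 1 winning move.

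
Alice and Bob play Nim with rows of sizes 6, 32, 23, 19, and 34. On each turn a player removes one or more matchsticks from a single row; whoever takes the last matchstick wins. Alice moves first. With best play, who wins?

In binary:
  000110  (6)
  100000  (32)
  010111  (23)
  010011  (19)
  100010  (34)
  ------
  000000  (0)
The nim-sum is 0, so this is a P-position: the player to move is in a losing position under optimal play; Alice is about to move from it and so loses — Bob wins.

Bob wins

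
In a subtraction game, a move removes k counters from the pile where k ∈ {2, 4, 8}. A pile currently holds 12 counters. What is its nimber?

0

Build the Grundy sequence with g(k) = mex{g(k−s) : s ∈ {2, 4, 8}, s ≤ k}:
k:     0  1  2  3  4  5  6  7  8  9 10 11 12
g(k):  0  0  1  1  2  2  0  0  1  1  2  2  0
So g(12) = 0.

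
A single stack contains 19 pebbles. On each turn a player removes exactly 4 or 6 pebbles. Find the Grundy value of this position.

2

Grundy values for subtraction set {4, 6}:
k:     0  1  2  3  4  5  6  7  8  9 10 11 12 13 14 15 16 17 18 19
g(k):  0  0  0  0  1  1  1  1  2  2  0  0  0  0  1  1  1  1  2  2
So g(19) = 2.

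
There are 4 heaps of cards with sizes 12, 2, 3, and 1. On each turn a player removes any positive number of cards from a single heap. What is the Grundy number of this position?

12

Compute the nim-sum pairwise:
12 XOR 2 = 14
14 XOR 3 = 13
13 XOR 1 = 12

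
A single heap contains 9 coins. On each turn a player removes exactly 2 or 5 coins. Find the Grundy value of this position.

1

Build the Grundy sequence with g(k) = mex{g(k−s) : s ∈ {2, 5}, s ≤ k}:
k:     0  1  2  3  4  5  6  7  8  9
g(k):  0  0  1  1  0  2  1  0  0  1
So g(9) = 1.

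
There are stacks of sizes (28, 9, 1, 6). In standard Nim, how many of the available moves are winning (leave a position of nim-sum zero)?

1

Compute the nim-sum pairwise:
28 ^ 9 = 21
21 ^ 1 = 20
20 ^ 6 = 18
The overall nim-sum is X = 18. A stack of size p has a winning move iff p XOR X < p (reduce it to p XOR X).
  28: 28 XOR 18 = 14 < 28 — winning move (to 14).
  9: 9 XOR 18 = 27 ≥ 9 — no move.
  1: 1 XOR 18 = 19 ≥ 1 — no move.
  6: 6 XOR 18 = 20 ≥ 6 — no move.
That gives 1 winning move.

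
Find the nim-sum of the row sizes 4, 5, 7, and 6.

0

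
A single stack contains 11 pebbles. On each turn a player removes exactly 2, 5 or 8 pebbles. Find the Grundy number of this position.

Build the Grundy sequence with g(k) = mex{g(k−s) : s ∈ {2, 5, 8}, s ≤ k}:
g(0) = mex{} = 0
g(1) = mex{} = 0
g(2) = mex{0} = 1
g(3) = mex{0} = 1
g(4) = mex{1} = 0
g(5) = mex{0,1} = 2
g(6) = mex{0} = 1
g(7) = mex{1,2} = 0
g(8) = mex{0,1} = 2
g(9) = mex{0} = 1
g(10) = mex{1,2} = 0
g(11) = mex{1} = 0
So g(11) = 0.

0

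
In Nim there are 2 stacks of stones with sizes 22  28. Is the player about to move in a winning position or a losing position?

Winning position

Nim-sum: 22 XOR 28 = 10.
The nim-sum is 10 ≠ 0, so this is an N-position: the player to move can win.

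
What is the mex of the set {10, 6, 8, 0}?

1

0 is in the set but 1 is not, so the mex is 1.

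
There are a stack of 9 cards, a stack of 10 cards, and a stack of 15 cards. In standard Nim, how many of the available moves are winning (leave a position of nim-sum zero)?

In binary:
  1001  (9)
  1010  (10)
  1111  (15)
  ----
  1100  (12)
The overall nim-sum is X = 12. A stack of size p has a winning move iff p XOR X < p (reduce it to p XOR X).
  9: 9 XOR 12 = 5 < 9 — winning move (to 5).
  10: 10 XOR 12 = 6 < 10 — winning move (to 6).
  15: 15 XOR 12 = 3 < 15 — winning move (to 3).
That gives 3 winning moves.

3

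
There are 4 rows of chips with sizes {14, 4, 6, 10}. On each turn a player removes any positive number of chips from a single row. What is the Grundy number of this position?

6

Write each in binary and XOR column by column:
  1110  (14)
  0100  (4)
  0110  (6)
  1010  (10)
  ----
  0110  (6)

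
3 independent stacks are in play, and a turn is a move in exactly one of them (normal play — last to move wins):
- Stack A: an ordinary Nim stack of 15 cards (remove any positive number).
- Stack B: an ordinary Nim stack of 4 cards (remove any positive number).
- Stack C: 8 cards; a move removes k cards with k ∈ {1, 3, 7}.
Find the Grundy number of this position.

11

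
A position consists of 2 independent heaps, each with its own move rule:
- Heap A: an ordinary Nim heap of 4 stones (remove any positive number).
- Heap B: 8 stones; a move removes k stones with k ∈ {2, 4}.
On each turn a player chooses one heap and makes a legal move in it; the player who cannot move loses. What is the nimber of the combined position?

Heap A is a plain Nim heap of size 4, so its Grundy value is 4.
Grundy values for heap B (subtraction set {2, 4}):
k:     0  1  2  3  4  5  6  7  8
g(k):  0  0  1  1  2  2  0  0  1
So g(8) = 1.
The value of a disjunctive sum is the nim-sum of the parts.
Combined value = 4 ⊕ 1 = 5.

5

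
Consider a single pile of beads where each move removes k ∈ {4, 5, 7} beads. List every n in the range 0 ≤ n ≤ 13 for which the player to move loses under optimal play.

Grundy values for subtraction set {4, 5, 7}:
k:     0  1  2  3  4  5  6  7  8  9 10 11 12 13
g(k):  0  0  0  0  1  1  1  1  2  2  2  0  0  0
The P-positions (g = 0) in 0..13 are 0, 1, 2, 3, 11, 12, 13.

0, 1, 2, 3, 11, 12, 13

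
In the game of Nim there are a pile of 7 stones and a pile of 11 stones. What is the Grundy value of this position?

12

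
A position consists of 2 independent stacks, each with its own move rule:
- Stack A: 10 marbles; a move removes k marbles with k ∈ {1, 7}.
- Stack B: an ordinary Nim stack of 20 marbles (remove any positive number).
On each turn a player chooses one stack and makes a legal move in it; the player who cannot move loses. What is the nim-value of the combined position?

For stack A, compute g(0), g(1), … with moves {1, 7}:
k:     0  1  2  3  4  5  6  7  8  9 10
g(k):  0  1  0  1  0  1  0  1  0  1  0
So g(10) = 0.
Stack B is a plain Nim stack of size 20, so its Grundy value is 20.
The value of a disjunctive sum is the nim-sum of the parts.
Combined value = 0 ⊕ 20 = 20.

20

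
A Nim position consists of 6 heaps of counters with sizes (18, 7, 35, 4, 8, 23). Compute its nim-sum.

Compute the nim-sum pairwise:
18 ⊕ 7 = 21
21 ⊕ 35 = 54
54 ⊕ 4 = 50
50 ⊕ 8 = 58
58 ⊕ 23 = 45

45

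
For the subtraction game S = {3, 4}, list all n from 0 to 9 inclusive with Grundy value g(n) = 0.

0, 1, 2, 7, 8, 9

Compute g(0), g(1), … for moves {3, 4}:
k:     0  1  2  3  4  5  6  7  8  9
g(k):  0  0  0  1  1  1  2  0  0  0
The P-positions (g = 0) in 0..9 are 0, 1, 2, 7, 8, 9.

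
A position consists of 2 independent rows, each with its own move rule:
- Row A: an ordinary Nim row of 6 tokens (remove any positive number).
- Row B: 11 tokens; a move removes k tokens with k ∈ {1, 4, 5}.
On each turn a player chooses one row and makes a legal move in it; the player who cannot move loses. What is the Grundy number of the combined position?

7

Row A is a plain Nim row of size 6, so its Grundy value is 6.
For row B, compute g(0), g(1), … with moves {1, 4, 5}:
g(0) = mex{} = 0
g(1) = mex{0} = 1
g(2) = mex{1} = 0
g(3) = mex{0} = 1
g(4) = mex{0,1} = 2
g(5) = mex{0,1,2} = 3
g(6) = mex{0,1,3} = 2
g(7) = mex{0,1,2} = 3
g(8) = mex{1,2,3} = 0
g(9) = mex{0,2,3} = 1
g(10) = mex{1,2,3} = 0
g(11) = mex{0,2,3} = 1
So g(11) = 1.
The value of a disjunctive sum is the nim-sum of the parts.
Combined value = 6 ⊕ 1 = 7.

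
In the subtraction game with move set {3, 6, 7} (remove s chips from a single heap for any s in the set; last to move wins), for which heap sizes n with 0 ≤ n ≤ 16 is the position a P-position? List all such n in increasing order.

0, 1, 2, 10, 11, 12

Grundy values for subtraction set {3, 6, 7}:
k:     0  1  2  3  4  5  6  7  8  9 10 11 12 13 14 15 16
g(k):  0  0  0  1  1  1  2  2  2  3  0  0  0  1  1  1  2
The P-positions (g = 0) in 0..16 are 0, 1, 2, 10, 11, 12.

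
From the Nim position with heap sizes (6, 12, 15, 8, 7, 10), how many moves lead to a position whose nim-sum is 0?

0

Nim-sum: 6 XOR 12 XOR 15 XOR 8 XOR 7 XOR 10 = 0.
The nim-sum is already 0, so every move leaves a nonzero nim-sum — there are no winning moves.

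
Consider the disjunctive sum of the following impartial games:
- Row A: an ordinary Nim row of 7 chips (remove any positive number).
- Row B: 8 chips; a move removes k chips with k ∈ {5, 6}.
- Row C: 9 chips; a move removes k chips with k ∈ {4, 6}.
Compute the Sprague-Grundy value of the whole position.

Row A is a plain Nim row of size 7, so its Grundy value is 7.
Build the Grundy sequence for row B with g(k) = mex{g(k−s) : s ∈ {5, 6}, s ≤ k}:
g(0) = mex{} = 0
g(1) = mex{} = 0
g(2) = mex{} = 0
g(3) = mex{} = 0
g(4) = mex{} = 0
g(5) = mex{0} = 1
g(6) = mex{0} = 1
g(7) = mex{0} = 1
g(8) = mex{0} = 1
So g(8) = 1.
Build the Grundy sequence for row C with g(k) = mex{g(k−s) : s ∈ {4, 6}, s ≤ k}:
g(0) = mex{} = 0
g(1) = mex{} = 0
g(2) = mex{} = 0
g(3) = mex{} = 0
g(4) = mex{0} = 1
g(5) = mex{0} = 1
g(6) = mex{0} = 1
g(7) = mex{0} = 1
g(8) = mex{0,1} = 2
g(9) = mex{0,1} = 2
So g(9) = 2.
The value of a disjunctive sum is the nim-sum of the parts.
Combined value = 7 XOR 1 XOR 2 = 4.

4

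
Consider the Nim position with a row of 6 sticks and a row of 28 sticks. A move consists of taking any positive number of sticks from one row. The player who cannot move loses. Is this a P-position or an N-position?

N-position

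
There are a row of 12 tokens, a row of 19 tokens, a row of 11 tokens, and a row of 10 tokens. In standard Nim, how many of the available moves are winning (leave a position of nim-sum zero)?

In binary:
  01100  (12)
  10011  (19)
  01011  (11)
  01010  (10)
  -----
  11110  (30)
The overall nim-sum is X = 30. A row of size p has a winning move iff p XOR X < p (reduce it to p XOR X).
  12: 12 XOR 30 = 18 ≥ 12 — no move.
  19: 19 XOR 30 = 13 < 19 — winning move (to 13).
  11: 11 XOR 30 = 21 ≥ 11 — no move.
  10: 10 XOR 30 = 20 ≥ 10 — no move.
That gives 1 winning move.

1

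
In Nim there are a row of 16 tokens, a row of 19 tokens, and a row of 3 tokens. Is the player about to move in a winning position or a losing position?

Losing position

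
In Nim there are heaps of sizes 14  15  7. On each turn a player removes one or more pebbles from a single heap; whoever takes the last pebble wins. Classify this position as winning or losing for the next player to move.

Winning position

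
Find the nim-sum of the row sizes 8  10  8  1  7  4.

8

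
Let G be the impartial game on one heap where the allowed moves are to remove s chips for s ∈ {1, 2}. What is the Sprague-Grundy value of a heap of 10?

1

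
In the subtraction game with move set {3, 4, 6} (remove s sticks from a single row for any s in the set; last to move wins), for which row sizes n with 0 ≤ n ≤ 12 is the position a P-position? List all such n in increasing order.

Compute g(0), g(1), … for moves {3, 4, 6}:
k:     0  1  2  3  4  5  6  7  8  9 10 11 12
g(k):  0  0  0  1  1  1  2  2  2  0  0  0  1
The P-positions (g = 0) in 0..12 are 0, 1, 2, 9, 10, 11.

0, 1, 2, 9, 10, 11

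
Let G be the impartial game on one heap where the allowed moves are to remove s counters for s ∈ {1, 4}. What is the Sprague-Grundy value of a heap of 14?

Build the Grundy sequence with g(k) = mex{g(k−s) : s ∈ {1, 4}, s ≤ k}:
g(0) = mex{} = 0
g(1) = mex{0} = 1
g(2) = mex{1} = 0
g(3) = mex{0} = 1
g(4) = mex{0,1} = 2
g(5) = mex{1,2} = 0
g(6) = mex{0} = 1
g(7) = mex{1} = 0
g(8) = mex{0,2} = 1
g(9) = mex{0,1} = 2
g(10) = mex{1,2} = 0
g(11) = mex{0} = 1
g(12) = mex{1} = 0
g(13) = mex{0,2} = 1
g(14) = mex{0,1} = 2
So g(14) = 2.

2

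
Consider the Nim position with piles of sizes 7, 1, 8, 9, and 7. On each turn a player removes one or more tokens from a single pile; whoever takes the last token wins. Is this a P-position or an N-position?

P-position

Bitwise XOR of the heap sizes:
  0111  (7)
  0001  (1)
  1000  (8)
  1001  (9)
  0111  (7)
  ----
  0000  (0)
The nim-sum is 0, so this is a P-position: the player to move is in a losing position under optimal play.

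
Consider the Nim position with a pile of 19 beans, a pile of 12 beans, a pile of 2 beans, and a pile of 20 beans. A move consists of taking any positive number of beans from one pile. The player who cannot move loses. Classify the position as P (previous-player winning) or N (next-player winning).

N-position

Compute the nim-sum pairwise:
19 ^ 12 = 31
31 ^ 2 = 29
29 ^ 20 = 9
The nim-sum is 9 ≠ 0, so this is an N-position: the player to move can win.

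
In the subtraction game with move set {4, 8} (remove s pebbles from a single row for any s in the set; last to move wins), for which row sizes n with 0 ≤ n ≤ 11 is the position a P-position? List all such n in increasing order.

0, 1, 2, 3

Compute g(0), g(1), … for moves {4, 8}:
g(0) = mex{} = 0
g(1) = mex{} = 0
g(2) = mex{} = 0
g(3) = mex{} = 0
g(4) = mex{0} = 1
g(5) = mex{0} = 1
g(6) = mex{0} = 1
g(7) = mex{0} = 1
g(8) = mex{0,1} = 2
g(9) = mex{0,1} = 2
g(10) = mex{0,1} = 2
g(11) = mex{0,1} = 2
The P-positions (g = 0) in 0..11 are 0, 1, 2, 3.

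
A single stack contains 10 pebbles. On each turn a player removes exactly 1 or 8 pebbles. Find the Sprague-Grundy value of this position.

1

Grundy values for subtraction set {1, 8}:
g(0) = mex{} = 0
g(1) = mex{0} = 1
g(2) = mex{1} = 0
g(3) = mex{0} = 1
g(4) = mex{1} = 0
g(5) = mex{0} = 1
g(6) = mex{1} = 0
g(7) = mex{0} = 1
g(8) = mex{0,1} = 2
g(9) = mex{1,2} = 0
g(10) = mex{0} = 1
So g(10) = 1.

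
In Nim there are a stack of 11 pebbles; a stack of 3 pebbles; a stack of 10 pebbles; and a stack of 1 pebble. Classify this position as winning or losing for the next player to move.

Winning position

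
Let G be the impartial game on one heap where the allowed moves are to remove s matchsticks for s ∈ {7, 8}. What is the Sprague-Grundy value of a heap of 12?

1

Compute g(0), g(1), … for moves {7, 8}:
k:     0  1  2  3  4  5  6  7  8  9 10 11 12
g(k):  0  0  0  0  0  0  0  1  1  1  1  1  1
So g(12) = 1.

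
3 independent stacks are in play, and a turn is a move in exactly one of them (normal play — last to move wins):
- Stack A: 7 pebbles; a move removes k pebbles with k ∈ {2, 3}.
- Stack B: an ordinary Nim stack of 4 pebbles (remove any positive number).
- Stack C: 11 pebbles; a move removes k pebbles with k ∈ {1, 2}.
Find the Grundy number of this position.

Build the Grundy sequence for stack A with g(k) = mex{g(k−s) : s ∈ {2, 3}, s ≤ k}:
k:     0  1  2  3  4  5  6  7
g(k):  0  0  1  1  2  0  0  1
So g(7) = 1.
Stack B is a plain Nim stack of size 4, so its Grundy value is 4.
Grundy values for stack C (subtraction set {1, 2}):
g(0) = mex{} = 0
g(1) = mex{0} = 1
g(2) = mex{0,1} = 2
g(3) = mex{1,2} = 0
g(4) = mex{0,2} = 1
g(5) = mex{0,1} = 2
g(6) = mex{1,2} = 0
g(7) = mex{0,2} = 1
g(8) = mex{0,1} = 2
g(9) = mex{1,2} = 0
g(10) = mex{0,2} = 1
g(11) = mex{0,1} = 2
So g(11) = 2.
By the Sprague-Grundy theorem, the Grundy value of a sum of independent games is the XOR of the component values.
Combined value = 1 XOR 4 XOR 2 = 7.

7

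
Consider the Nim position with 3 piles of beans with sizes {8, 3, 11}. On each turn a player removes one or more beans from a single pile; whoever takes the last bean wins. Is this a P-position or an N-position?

Nim-sum: 8 ⊕ 3 ⊕ 11 = 0.
The nim-sum is 0, so this is a P-position: the player to move is in a losing position under optimal play.

P-position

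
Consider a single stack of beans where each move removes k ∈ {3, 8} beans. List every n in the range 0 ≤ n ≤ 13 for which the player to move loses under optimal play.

0, 1, 2, 6, 7, 11, 12, 13

Build the Grundy sequence with g(k) = mex{g(k−s) : s ∈ {3, 8}, s ≤ k}:
k:     0  1  2  3  4  5  6  7  8  9 10 11 12 13
g(k):  0  0  0  1  1  1  0  0  2  1  1  0  0  0
The P-positions (g = 0) in 0..13 are 0, 1, 2, 6, 7, 11, 12, 13.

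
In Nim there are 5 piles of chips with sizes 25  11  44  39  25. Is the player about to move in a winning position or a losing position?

Losing position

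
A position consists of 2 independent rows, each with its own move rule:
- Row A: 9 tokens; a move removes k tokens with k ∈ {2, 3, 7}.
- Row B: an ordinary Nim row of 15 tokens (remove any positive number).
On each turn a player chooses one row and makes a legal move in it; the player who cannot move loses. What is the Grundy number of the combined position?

For row A, compute g(0), g(1), … with moves {2, 3, 7}:
g(0) = mex{} = 0
g(1) = mex{} = 0
g(2) = mex{0} = 1
g(3) = mex{0} = 1
g(4) = mex{0,1} = 2
g(5) = mex{1} = 0
g(6) = mex{1,2} = 0
g(7) = mex{0,2} = 1
g(8) = mex{0} = 1
g(9) = mex{0,1} = 2
So g(9) = 2.
Row B is a plain Nim row of size 15, so its Grundy value is 15.
The value of a disjunctive sum is the nim-sum of the parts.
Combined value = 2 XOR 15 = 13.

13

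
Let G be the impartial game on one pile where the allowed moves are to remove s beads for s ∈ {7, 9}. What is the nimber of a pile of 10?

1

Build the Grundy sequence with g(k) = mex{g(k−s) : s ∈ {7, 9}, s ≤ k}:
g(0) = mex{} = 0
g(1) = mex{} = 0
g(2) = mex{} = 0
g(3) = mex{} = 0
g(4) = mex{} = 0
g(5) = mex{} = 0
g(6) = mex{} = 0
g(7) = mex{0} = 1
g(8) = mex{0} = 1
g(9) = mex{0} = 1
g(10) = mex{0} = 1
So g(10) = 1.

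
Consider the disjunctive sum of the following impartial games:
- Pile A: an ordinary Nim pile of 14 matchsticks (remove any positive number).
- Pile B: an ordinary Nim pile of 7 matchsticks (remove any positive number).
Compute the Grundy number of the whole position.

9

Pile A is a plain Nim pile of size 14, so its Grundy value is 14.
Pile B is a plain Nim pile of size 7, so its Grundy value is 7.
The value of a disjunctive sum is the nim-sum of the parts.
Combined value = 14 ⊕ 7 = 9.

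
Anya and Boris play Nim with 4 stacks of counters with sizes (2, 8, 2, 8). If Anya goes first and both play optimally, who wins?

Nim-sum: 2 ⊕ 8 ⊕ 2 ⊕ 8 = 0.
The nim-sum is 0, so this is a P-position: the player to move is in a losing position under optimal play; Anya is about to move from it and so loses — Boris wins.

Boris wins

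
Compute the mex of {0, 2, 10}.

1

0 is in the set but 1 is not, so the mex is 1.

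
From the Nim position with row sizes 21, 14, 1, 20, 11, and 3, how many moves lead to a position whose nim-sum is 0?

3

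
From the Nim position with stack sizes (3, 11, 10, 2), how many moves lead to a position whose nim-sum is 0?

Nim-sum: 3 ^ 11 ^ 10 ^ 2 = 0.
The nim-sum is already 0, so every move leaves a nonzero nim-sum — there are no winning moves.

0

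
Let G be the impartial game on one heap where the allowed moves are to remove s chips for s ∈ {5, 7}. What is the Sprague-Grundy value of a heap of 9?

Compute g(0), g(1), … for moves {5, 7}:
k:     0  1  2  3  4  5  6  7  8  9
g(k):  0  0  0  0  0  1  1  1  1  1
So g(9) = 1.

1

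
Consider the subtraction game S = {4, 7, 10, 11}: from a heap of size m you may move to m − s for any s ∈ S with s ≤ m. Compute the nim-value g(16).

Grundy values for subtraction set {4, 7, 10, 11}:
k:     0  1  2  3  4  5  6  7  8  9 10 11 12 13 14 15 16
g(k):  0  0  0  0  1  1  1  1  2  2  2  2  3  3  3  0  0
So g(16) = 0.

0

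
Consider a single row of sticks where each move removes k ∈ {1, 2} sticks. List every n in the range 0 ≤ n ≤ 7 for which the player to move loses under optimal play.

Compute g(0), g(1), … for moves {1, 2}:
k:     0  1  2  3  4  5  6  7
g(k):  0  1  2  0  1  2  0  1
The P-positions (g = 0) in 0..7 are 0, 3, 6.

0, 3, 6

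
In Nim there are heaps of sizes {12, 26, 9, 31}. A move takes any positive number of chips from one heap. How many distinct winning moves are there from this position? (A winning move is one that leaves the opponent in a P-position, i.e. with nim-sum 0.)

0

Compute the nim-sum pairwise:
12 ⊕ 26 = 22
22 ⊕ 9 = 31
31 ⊕ 31 = 0
The nim-sum is already 0, so every move leaves a nonzero nim-sum — there are no winning moves.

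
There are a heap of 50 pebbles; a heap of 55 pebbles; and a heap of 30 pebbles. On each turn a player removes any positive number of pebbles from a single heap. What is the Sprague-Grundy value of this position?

27

Bitwise XOR of the heap sizes:
  110010  (50)
  110111  (55)
  011110  (30)
  ------
  011011  (27)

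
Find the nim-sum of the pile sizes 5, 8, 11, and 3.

In binary:
  0101  (5)
  1000  (8)
  1011  (11)
  0011  (3)
  ----
  0101  (5)

5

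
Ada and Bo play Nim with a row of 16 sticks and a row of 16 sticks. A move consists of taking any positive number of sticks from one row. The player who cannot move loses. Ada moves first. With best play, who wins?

Write each in binary and XOR column by column:
  10000  (16)
  10000  (16)
  -----
  00000  (0)
The nim-sum is 0, so this is a P-position: the player to move is in a losing position under optimal play; Ada is about to move from it and so loses — Bo wins.

Bo wins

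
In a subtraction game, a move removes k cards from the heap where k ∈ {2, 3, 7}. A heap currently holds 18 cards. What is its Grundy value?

1

Build the Grundy sequence with g(k) = mex{g(k−s) : s ∈ {2, 3, 7}, s ≤ k}:
k:     0  1  2  3  4  5  6  7  8  9 10 11 12 13 14 15 16 17 18
g(k):  0  0  1  1  2  0  0  1  1  2  0  0  1  1  2  0  0  1  1
So g(18) = 1.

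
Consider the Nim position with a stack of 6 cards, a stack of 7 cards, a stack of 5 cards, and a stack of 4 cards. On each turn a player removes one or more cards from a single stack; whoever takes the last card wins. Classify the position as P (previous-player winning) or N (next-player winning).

Compute the nim-sum pairwise:
6 ^ 7 = 1
1 ^ 5 = 4
4 ^ 4 = 0
The nim-sum is 0, so this is a P-position: the player to move is in a losing position under optimal play.

P-position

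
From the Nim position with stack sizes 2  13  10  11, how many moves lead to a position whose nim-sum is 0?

Nim-sum: 2 ⊕ 13 ⊕ 10 ⊕ 11 = 14.
The overall nim-sum is X = 14. A stack of size p has a winning move iff p XOR X < p (reduce it to p XOR X).
  2: 2 XOR 14 = 12 ≥ 2 — no move.
  13: 13 XOR 14 = 3 < 13 — winning move (to 3).
  10: 10 XOR 14 = 4 < 10 — winning move (to 4).
  11: 11 XOR 14 = 5 < 11 — winning move (to 5).
That gives 3 winning moves.

3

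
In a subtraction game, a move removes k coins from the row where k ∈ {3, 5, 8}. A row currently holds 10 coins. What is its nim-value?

3

Grundy values for subtraction set {3, 5, 8}:
k:     0  1  2  3  4  5  6  7  8  9 10
g(k):  0  0  0  1  1  1  2  2  2  3  3
So g(10) = 3.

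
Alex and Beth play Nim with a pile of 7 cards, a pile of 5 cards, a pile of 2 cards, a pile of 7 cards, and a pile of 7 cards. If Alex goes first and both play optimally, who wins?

Write each in binary and XOR column by column:
  111  (7)
  101  (5)
  010  (2)
  111  (7)
  111  (7)
  ---
  000  (0)
The nim-sum is 0, so this is a P-position: the player to move is in a losing position under optimal play; Alex is about to move from it and so loses — Beth wins.

Beth wins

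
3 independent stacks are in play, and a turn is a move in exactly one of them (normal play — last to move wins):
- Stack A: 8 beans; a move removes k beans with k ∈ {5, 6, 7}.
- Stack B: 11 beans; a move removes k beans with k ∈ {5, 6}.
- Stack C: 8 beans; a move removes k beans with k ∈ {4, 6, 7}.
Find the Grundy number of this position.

For stack A, compute g(0), g(1), … with moves {5, 6, 7}:
k:     0  1  2  3  4  5  6  7  8
g(k):  0  0  0  0  0  1  1  1  1
So g(8) = 1.
Build the Grundy sequence for stack B with g(k) = mex{g(k−s) : s ∈ {5, 6}, s ≤ k}:
g(0) = mex{} = 0
g(1) = mex{} = 0
g(2) = mex{} = 0
g(3) = mex{} = 0
g(4) = mex{} = 0
g(5) = mex{0} = 1
g(6) = mex{0} = 1
g(7) = mex{0} = 1
g(8) = mex{0} = 1
g(9) = mex{0} = 1
g(10) = mex{0,1} = 2
g(11) = mex{1} = 0
So g(11) = 0.
Grundy values for stack C (subtraction set {4, 6, 7}):
g(0) = mex{} = 0
g(1) = mex{} = 0
g(2) = mex{} = 0
g(3) = mex{} = 0
g(4) = mex{0} = 1
g(5) = mex{0} = 1
g(6) = mex{0} = 1
g(7) = mex{0} = 1
g(8) = mex{0,1} = 2
So g(8) = 2.
The value of a disjunctive sum is the nim-sum of the parts.
Combined value = 1 ⊕ 0 ⊕ 2 = 3.

3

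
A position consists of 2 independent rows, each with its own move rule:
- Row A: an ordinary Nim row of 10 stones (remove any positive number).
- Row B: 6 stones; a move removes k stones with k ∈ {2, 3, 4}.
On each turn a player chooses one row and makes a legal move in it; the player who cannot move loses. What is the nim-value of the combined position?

10

Row A is a plain Nim row of size 10, so its Grundy value is 10.
For row B, compute g(0), g(1), … with moves {2, 3, 4}:
g(0) = mex{} = 0
g(1) = mex{} = 0
g(2) = mex{0} = 1
g(3) = mex{0} = 1
g(4) = mex{0,1} = 2
g(5) = mex{0,1} = 2
g(6) = mex{1,2} = 0
So g(6) = 0.
The value of a disjunctive sum is the nim-sum of the parts.
Combined value = 10 XOR 0 = 10.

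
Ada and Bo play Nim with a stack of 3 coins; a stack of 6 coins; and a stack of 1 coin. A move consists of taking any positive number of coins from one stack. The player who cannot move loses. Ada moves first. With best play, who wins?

Nim-sum: 3 ^ 6 ^ 1 = 4.
The nim-sum is 4 ≠ 0, so this is an N-position: the player to move can win; Ada has a winning move.

Ada wins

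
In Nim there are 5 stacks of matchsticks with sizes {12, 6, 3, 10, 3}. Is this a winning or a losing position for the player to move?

In binary:
  1100  (12)
  0110  (6)
  0011  (3)
  1010  (10)
  0011  (3)
  ----
  0000  (0)
The nim-sum is 0, so this is a P-position: the player to move is in a losing position under optimal play.

Losing position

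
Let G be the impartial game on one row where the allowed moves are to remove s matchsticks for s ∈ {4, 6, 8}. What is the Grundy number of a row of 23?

Compute g(0), g(1), … for moves {4, 6, 8}:
k:     0  1  2  3  4  5  6  7  8  9 10 11 12 13 14 15 16 17 18 19 20 21 22 23
g(k):  0  0  0  0  1  1  1  1  2  2  2  2  0  0  0  0  1  1  1  1  2  2  2  2
So g(23) = 2.

2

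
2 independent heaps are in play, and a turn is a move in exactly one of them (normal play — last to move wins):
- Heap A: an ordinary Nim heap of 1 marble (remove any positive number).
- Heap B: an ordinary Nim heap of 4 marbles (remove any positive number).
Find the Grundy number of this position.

Heap A is a plain Nim heap of size 1, so its Grundy value is 1.
Heap B is a plain Nim heap of size 4, so its Grundy value is 4.
By the Sprague-Grundy theorem, the Grundy value of a sum of independent games is the XOR of the component values.
Combined value = 1 ⊕ 4 = 5.

5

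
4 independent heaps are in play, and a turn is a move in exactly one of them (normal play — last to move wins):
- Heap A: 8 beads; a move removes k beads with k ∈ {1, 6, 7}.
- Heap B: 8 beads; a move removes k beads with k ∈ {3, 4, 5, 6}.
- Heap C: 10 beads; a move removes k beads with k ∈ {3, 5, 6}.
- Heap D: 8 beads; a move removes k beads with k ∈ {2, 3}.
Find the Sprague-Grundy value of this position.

1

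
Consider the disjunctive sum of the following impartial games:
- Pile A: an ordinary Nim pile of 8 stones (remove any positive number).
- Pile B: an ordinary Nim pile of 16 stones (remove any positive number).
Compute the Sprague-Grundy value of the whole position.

Pile A is a plain Nim pile of size 8, so its Grundy value is 8.
Pile B is a plain Nim pile of size 16, so its Grundy value is 16.
By the Sprague-Grundy theorem, the Grundy value of a sum of independent games is the XOR of the component values.
Combined value = 8 XOR 16 = 24.

24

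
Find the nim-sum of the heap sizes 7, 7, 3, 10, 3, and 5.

Write each in binary and XOR column by column:
  0111  (7)
  0111  (7)
  0011  (3)
  1010  (10)
  0011  (3)
  0101  (5)
  ----
  1111  (15)

15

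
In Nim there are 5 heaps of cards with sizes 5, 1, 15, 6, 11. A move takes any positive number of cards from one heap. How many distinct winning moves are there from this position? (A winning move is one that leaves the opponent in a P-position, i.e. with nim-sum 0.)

Compute the nim-sum pairwise:
5 ⊕ 1 = 4
4 ⊕ 15 = 11
11 ⊕ 6 = 13
13 ⊕ 11 = 6
The overall nim-sum is X = 6. A heap of size p has a winning move iff p XOR X < p (reduce it to p XOR X).
  5: 5 XOR 6 = 3 < 5 — winning move (to 3).
  1: 1 XOR 6 = 7 ≥ 1 — no move.
  15: 15 XOR 6 = 9 < 15 — winning move (to 9).
  6: 6 XOR 6 = 0 < 6 — winning move (to 0).
  11: 11 XOR 6 = 13 ≥ 11 — no move.
That gives 3 winning moves.

3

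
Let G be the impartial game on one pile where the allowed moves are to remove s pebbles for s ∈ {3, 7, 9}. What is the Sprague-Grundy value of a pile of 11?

3

Grundy values for subtraction set {3, 7, 9}:
g(0) = mex{} = 0
g(1) = mex{} = 0
g(2) = mex{} = 0
g(3) = mex{0} = 1
g(4) = mex{0} = 1
g(5) = mex{0} = 1
g(6) = mex{1} = 0
g(7) = mex{0,1} = 2
g(8) = mex{0,1} = 2
g(9) = mex{0} = 1
g(10) = mex{0,1,2} = 3
g(11) = mex{0,1,2} = 3
So g(11) = 3.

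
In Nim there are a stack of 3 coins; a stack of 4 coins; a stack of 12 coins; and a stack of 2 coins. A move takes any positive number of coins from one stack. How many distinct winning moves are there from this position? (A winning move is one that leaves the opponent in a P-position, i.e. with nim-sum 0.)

In binary:
  0011  (3)
  0100  (4)
  1100  (12)
  0010  (2)
  ----
  1001  (9)
The overall nim-sum is X = 9. A stack of size p has a winning move iff p XOR X < p (reduce it to p XOR X).
  3: 3 XOR 9 = 10 ≥ 3 — no move.
  4: 4 XOR 9 = 13 ≥ 4 — no move.
  12: 12 XOR 9 = 5 < 12 — winning move (to 5).
  2: 2 XOR 9 = 11 ≥ 2 — no move.
That gives 1 winning move.

1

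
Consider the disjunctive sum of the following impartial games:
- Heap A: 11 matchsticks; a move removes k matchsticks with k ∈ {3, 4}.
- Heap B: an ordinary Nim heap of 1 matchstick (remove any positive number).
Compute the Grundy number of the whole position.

Build the Grundy sequence for heap A with g(k) = mex{g(k−s) : s ∈ {3, 4}, s ≤ k}:
g(0) = mex{} = 0
g(1) = mex{} = 0
g(2) = mex{} = 0
g(3) = mex{0} = 1
g(4) = mex{0} = 1
g(5) = mex{0} = 1
g(6) = mex{0,1} = 2
g(7) = mex{1} = 0
g(8) = mex{1} = 0
g(9) = mex{1,2} = 0
g(10) = mex{0,2} = 1
g(11) = mex{0} = 1
So g(11) = 1.
Heap B is a plain Nim heap of size 1, so its Grundy value is 1.
The value of a disjunctive sum is the nim-sum of the parts.
Combined value = 1 XOR 1 = 0.

0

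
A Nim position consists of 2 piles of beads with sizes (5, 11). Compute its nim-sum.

Compute the nim-sum pairwise:
5 XOR 11 = 14

14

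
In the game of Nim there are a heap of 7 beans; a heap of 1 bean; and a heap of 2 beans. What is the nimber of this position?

Compute the nim-sum pairwise:
7 ⊕ 1 = 6
6 ⊕ 2 = 4

4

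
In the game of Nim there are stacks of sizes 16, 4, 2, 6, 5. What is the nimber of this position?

Bitwise XOR of the heap sizes:
  10000  (16)
  00100  (4)
  00010  (2)
  00110  (6)
  00101  (5)
  -----
  10101  (21)

21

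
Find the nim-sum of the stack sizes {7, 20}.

19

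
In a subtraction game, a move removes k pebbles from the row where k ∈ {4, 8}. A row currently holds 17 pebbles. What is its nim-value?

1

Compute g(0), g(1), … for moves {4, 8}:
k:     0  1  2  3  4  5  6  7  8  9 10 11 12 13 14 15 16 17
g(k):  0  0  0  0  1  1  1  1  2  2  2  2  0  0  0  0  1  1
So g(17) = 1.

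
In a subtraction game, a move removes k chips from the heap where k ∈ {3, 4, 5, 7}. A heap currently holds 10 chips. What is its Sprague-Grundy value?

0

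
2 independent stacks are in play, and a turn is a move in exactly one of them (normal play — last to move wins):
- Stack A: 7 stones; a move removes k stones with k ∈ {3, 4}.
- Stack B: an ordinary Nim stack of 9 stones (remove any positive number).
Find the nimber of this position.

For stack A, compute g(0), g(1), … with moves {3, 4}:
g(0) = mex{} = 0
g(1) = mex{} = 0
g(2) = mex{} = 0
g(3) = mex{0} = 1
g(4) = mex{0} = 1
g(5) = mex{0} = 1
g(6) = mex{0,1} = 2
g(7) = mex{1} = 0
So g(7) = 0.
Stack B is a plain Nim stack of size 9, so its Grundy value is 9.
By the Sprague-Grundy theorem, the Grundy value of a sum of independent games is the XOR of the component values.
Combined value = 0 XOR 9 = 9.

9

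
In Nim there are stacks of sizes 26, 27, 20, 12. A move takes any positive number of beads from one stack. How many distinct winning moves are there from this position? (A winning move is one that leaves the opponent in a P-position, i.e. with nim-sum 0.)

3

Compute the nim-sum pairwise:
26 XOR 27 = 1
1 XOR 20 = 21
21 XOR 12 = 25
The overall nim-sum is X = 25. A stack of size p has a winning move iff p XOR X < p (reduce it to p XOR X).
  26: 26 XOR 25 = 3 < 26 — winning move (to 3).
  27: 27 XOR 25 = 2 < 27 — winning move (to 2).
  20: 20 XOR 25 = 13 < 20 — winning move (to 13).
  12: 12 XOR 25 = 21 ≥ 12 — no move.
That gives 3 winning moves.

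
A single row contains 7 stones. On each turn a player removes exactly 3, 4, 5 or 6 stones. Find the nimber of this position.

2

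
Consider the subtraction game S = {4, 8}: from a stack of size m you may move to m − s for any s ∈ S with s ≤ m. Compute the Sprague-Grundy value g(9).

2

Grundy values for subtraction set {4, 8}:
k:     0  1  2  3  4  5  6  7  8  9
g(k):  0  0  0  0  1  1  1  1  2  2
So g(9) = 2.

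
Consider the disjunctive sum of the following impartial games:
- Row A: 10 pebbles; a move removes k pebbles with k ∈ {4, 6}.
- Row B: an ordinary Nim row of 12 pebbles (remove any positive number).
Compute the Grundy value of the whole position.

Build the Grundy sequence for row A with g(k) = mex{g(k−s) : s ∈ {4, 6}, s ≤ k}:
g(0) = mex{} = 0
g(1) = mex{} = 0
g(2) = mex{} = 0
g(3) = mex{} = 0
g(4) = mex{0} = 1
g(5) = mex{0} = 1
g(6) = mex{0} = 1
g(7) = mex{0} = 1
g(8) = mex{0,1} = 2
g(9) = mex{0,1} = 2
g(10) = mex{1} = 0
So g(10) = 0.
Row B is a plain Nim row of size 12, so its Grundy value is 12.
By the Sprague-Grundy theorem, the Grundy value of a sum of independent games is the XOR of the component values.
Combined value = 0 XOR 12 = 12.

12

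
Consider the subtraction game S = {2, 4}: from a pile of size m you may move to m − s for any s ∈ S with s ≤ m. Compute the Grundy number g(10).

Compute g(0), g(1), … for moves {2, 4}:
k:     0  1  2  3  4  5  6  7  8  9 10
g(k):  0  0  1  1  2  2  0  0  1  1  2
So g(10) = 2.

2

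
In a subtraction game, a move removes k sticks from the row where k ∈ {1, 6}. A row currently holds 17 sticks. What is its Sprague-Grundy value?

Compute g(0), g(1), … for moves {1, 6}:
k:     0  1  2  3  4  5  6  7  8  9 10 11 12 13 14 15 16 17
g(k):  0  1  0  1  0  1  2  0  1  0  1  0  1  2  0  1  0  1
So g(17) = 1.

1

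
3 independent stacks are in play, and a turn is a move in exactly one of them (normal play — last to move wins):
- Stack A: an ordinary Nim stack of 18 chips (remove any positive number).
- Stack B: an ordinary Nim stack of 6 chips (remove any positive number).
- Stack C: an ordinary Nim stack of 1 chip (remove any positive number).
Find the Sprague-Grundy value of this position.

21

Stack A is a plain Nim stack of size 18, so its Grundy value is 18.
Stack B is a plain Nim stack of size 6, so its Grundy value is 6.
Stack C is a plain Nim stack of size 1, so its Grundy value is 1.
The value of a disjunctive sum is the nim-sum of the parts.
Combined value = 18 XOR 6 XOR 1 = 21.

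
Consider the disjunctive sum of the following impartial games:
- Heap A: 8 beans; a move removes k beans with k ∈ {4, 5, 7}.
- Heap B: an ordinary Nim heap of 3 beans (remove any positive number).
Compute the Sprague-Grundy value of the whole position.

For heap A, compute g(0), g(1), … with moves {4, 5, 7}:
k:     0  1  2  3  4  5  6  7  8
g(k):  0  0  0  0  1  1  1  1  2
So g(8) = 2.
Heap B is a plain Nim heap of size 3, so its Grundy value is 3.
The value of a disjunctive sum is the nim-sum of the parts.
Combined value = 2 XOR 3 = 1.

1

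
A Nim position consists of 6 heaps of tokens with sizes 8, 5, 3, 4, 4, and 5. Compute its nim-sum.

11

Compute the nim-sum pairwise:
8 ⊕ 5 = 13
13 ⊕ 3 = 14
14 ⊕ 4 = 10
10 ⊕ 4 = 14
14 ⊕ 5 = 11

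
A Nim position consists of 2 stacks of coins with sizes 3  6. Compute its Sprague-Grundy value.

5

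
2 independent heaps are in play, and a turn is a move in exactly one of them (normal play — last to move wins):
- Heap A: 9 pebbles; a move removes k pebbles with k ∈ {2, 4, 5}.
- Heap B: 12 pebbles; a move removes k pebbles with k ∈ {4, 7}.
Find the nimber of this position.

1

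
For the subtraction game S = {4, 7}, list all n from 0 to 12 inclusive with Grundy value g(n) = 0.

0, 1, 2, 3, 11, 12

Compute g(0), g(1), … for moves {4, 7}:
g(0) = mex{} = 0
g(1) = mex{} = 0
g(2) = mex{} = 0
g(3) = mex{} = 0
g(4) = mex{0} = 1
g(5) = mex{0} = 1
g(6) = mex{0} = 1
g(7) = mex{0} = 1
g(8) = mex{0,1} = 2
g(9) = mex{0,1} = 2
g(10) = mex{0,1} = 2
g(11) = mex{1} = 0
g(12) = mex{1,2} = 0
The P-positions (g = 0) in 0..12 are 0, 1, 2, 3, 11, 12.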